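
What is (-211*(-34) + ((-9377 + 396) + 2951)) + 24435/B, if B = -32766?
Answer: 12486623/10922 ≈ 1143.3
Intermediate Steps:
(-211*(-34) + ((-9377 + 396) + 2951)) + 24435/B = (-211*(-34) + ((-9377 + 396) + 2951)) + 24435/(-32766) = (7174 + (-8981 + 2951)) + 24435*(-1/32766) = (7174 - 6030) - 8145/10922 = 1144 - 8145/10922 = 12486623/10922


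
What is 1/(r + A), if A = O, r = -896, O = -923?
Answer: -1/1819 ≈ -0.00054975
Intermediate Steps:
A = -923
1/(r + A) = 1/(-896 - 923) = 1/(-1819) = -1/1819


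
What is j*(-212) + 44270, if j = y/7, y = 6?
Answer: 308618/7 ≈ 44088.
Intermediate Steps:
j = 6/7 ≈ 0.85714
j*(-212) + 44270 = (6/7)*(-212) + 44270 = -1272/7 + 44270 = 308618/7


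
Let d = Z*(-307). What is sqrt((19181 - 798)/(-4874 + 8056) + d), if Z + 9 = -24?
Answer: 5*sqrt(4105445038)/3182 ≈ 100.68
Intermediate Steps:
Z = -33 (Z = -9 - 24 = -33)
d = 10131 (d = -33*(-307) = 10131)
sqrt((19181 - 798)/(-4874 + 8056) + d) = sqrt((19181 - 798)/(-4874 + 8056) + 10131) = sqrt(18383/3182 + 10131) = sqrt(32255225/3182) = 5*sqrt(4105445038)/3182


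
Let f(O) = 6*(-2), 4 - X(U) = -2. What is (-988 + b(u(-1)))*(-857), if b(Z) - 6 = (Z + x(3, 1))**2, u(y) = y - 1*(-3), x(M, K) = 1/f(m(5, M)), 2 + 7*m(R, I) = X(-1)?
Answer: 120733303/144 ≈ 8.3843e+5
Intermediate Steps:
X(U) = 6 (X(U) = 4 - 1*(-2) = 4 + 2 = 6)
m(R, I) = 4/7 (m(R, I) = -2/7 + (1/7)*6 = -2/7 + 6/7 = 4/7)
f(O) = -12
x(M, K) = -1/12 (x(M, K) = 1/(-12) = -1/12)
u(y) = 3 + y (u(y) = y + 3 = 3 + y)
b(Z) = 6 + (-1/12 + Z)**2 (b(Z) = 6 + (Z - 1/12)**2 = 6 + (-1/12 + Z)**2)
(-988 + b(u(-1)))*(-857) = (-988 + (6 + (-1 + 12*(3 - 1))**2/144))*(-857) = (-988 + (6 + (-1 + 12*2)**2/144))*(-857) = (-988 + (6 + (-1 + 24)**2/144))*(-857) = (-988 + (6 + (1/144)*23**2))*(-857) = (-988 + (6 + (1/144)*529))*(-857) = (-988 + (6 + 529/144))*(-857) = (-988 + 1393/144)*(-857) = -140879/144*(-857) = 120733303/144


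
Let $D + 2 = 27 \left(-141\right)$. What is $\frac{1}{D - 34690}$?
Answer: $- \frac{1}{38499} \approx -2.5975 \cdot 10^{-5}$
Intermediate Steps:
$D = -3809$ ($D = -2 + 27 \left(-141\right) = -2 - 3807 = -3809$)
$\frac{1}{D - 34690} = \frac{1}{-3809 - 34690} = \frac{1}{-38499} = - \frac{1}{38499}$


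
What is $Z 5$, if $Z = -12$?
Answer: $-60$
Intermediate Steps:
$Z 5 = \left(-12\right) 5 = -60$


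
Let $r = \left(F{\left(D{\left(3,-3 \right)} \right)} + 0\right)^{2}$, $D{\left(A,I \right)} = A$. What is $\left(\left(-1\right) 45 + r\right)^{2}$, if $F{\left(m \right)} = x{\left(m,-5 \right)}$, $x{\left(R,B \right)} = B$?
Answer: $400$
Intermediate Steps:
$F{\left(m \right)} = -5$
$r = 25$ ($r = \left(-5 + 0\right)^{2} = \left(-5\right)^{2} = 25$)
$\left(\left(-1\right) 45 + r\right)^{2} = \left(\left(-1\right) 45 + 25\right)^{2} = \left(-45 + 25\right)^{2} = \left(-20\right)^{2} = 400$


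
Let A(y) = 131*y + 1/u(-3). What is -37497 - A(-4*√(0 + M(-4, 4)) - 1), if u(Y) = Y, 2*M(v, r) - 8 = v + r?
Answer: -108953/3 ≈ -36318.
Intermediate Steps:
M(v, r) = 4 + r/2 + v/2 (M(v, r) = 4 + (v + r)/2 = 4 + (r + v)/2 = 4 + (r/2 + v/2) = 4 + r/2 + v/2)
A(y) = -⅓ + 131*y (A(y) = 131*y + 1/(-3) = 131*y - ⅓ = -⅓ + 131*y)
-37497 - A(-4*√(0 + M(-4, 4)) - 1) = -37497 - (-⅓ + 131*(-4*√(0 + (4 + (½)*4 + (½)*(-4))) - 1)) = -37497 - (-⅓ + 131*(-4*√(0 + (4 + 2 - 2)) - 1)) = -37497 - (-⅓ + 131*(-4*√(0 + 4) - 1)) = -37497 - (-⅓ + 131*(-4*√4 - 1)) = -37497 - (-⅓ + 131*(-4*2 - 1)) = -37497 - (-⅓ + 131*(-8 - 1)) = -37497 - (-⅓ + 131*(-9)) = -37497 - (-⅓ - 1179) = -37497 - 1*(-3538/3) = -37497 + 3538/3 = -108953/3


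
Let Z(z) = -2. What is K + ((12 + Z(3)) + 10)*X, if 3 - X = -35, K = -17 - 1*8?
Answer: 735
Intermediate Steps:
K = -25 (K = -17 - 8 = -25)
X = 38 (X = 3 - 1*(-35) = 3 + 35 = 38)
K + ((12 + Z(3)) + 10)*X = -25 + ((12 - 2) + 10)*38 = -25 + (10 + 10)*38 = -25 + 20*38 = -25 + 760 = 735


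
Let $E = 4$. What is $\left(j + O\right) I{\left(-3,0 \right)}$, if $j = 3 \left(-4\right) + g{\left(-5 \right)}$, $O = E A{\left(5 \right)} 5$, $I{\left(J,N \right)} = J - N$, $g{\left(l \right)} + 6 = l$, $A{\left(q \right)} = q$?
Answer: $-231$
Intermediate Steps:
$g{\left(l \right)} = -6 + l$
$O = 100$ ($O = 4 \cdot 5 \cdot 5 = 20 \cdot 5 = 100$)
$j = -23$ ($j = 3 \left(-4\right) - 11 = -12 - 11 = -23$)
$\left(j + O\right) I{\left(-3,0 \right)} = \left(-23 + 100\right) \left(-3 - 0\right) = 77 \left(-3 + 0\right) = 77 \left(-3\right) = -231$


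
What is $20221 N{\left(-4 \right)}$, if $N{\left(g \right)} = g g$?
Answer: $323536$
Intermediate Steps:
$N{\left(g \right)} = g^{2}$
$20221 N{\left(-4 \right)} = 20221 \left(-4\right)^{2} = 20221 \cdot 16 = 323536$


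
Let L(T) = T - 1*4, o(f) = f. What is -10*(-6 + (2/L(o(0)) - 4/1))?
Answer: 105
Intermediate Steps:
L(T) = -4 + T (L(T) = T - 4 = -4 + T)
-10*(-6 + (2/L(o(0)) - 4/1)) = -10*(-6 + (2/(-4 + 0) - 4/1)) = -10*(-6 + (2/(-4) - 4*1)) = -10*(-6 + (2*(-1/4) - 4)) = -10*(-6 + (-1/2 - 4)) = -10*(-6 - 9/2) = -10*(-21/2) = 105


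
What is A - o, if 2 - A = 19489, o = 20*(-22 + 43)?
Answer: -19907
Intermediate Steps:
o = 420 (o = 20*21 = 420)
A = -19487 (A = 2 - 1*19489 = 2 - 19489 = -19487)
A - o = -19487 - 1*420 = -19487 - 420 = -19907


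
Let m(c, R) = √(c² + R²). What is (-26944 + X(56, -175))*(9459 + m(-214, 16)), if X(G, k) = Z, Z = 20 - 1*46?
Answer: -255109230 - 53940*√11513 ≈ -2.6090e+8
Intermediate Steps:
Z = -26 (Z = 20 - 46 = -26)
X(G, k) = -26
m(c, R) = √(R² + c²)
(-26944 + X(56, -175))*(9459 + m(-214, 16)) = (-26944 - 26)*(9459 + √(16² + (-214)²)) = -26970*(9459 + √(256 + 45796)) = -26970*(9459 + √46052) = -26970*(9459 + 2*√11513) = -255109230 - 53940*√11513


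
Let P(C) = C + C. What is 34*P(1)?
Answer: 68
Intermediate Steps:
P(C) = 2*C
34*P(1) = 34*(2*1) = 34*2 = 68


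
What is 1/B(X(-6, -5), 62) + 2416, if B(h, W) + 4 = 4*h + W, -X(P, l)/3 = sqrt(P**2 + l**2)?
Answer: 6547331/2710 - 3*sqrt(61)/1355 ≈ 2416.0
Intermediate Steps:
X(P, l) = -3*sqrt(P**2 + l**2)
B(h, W) = -4 + W + 4*h (B(h, W) = -4 + (4*h + W) = -4 + (W + 4*h) = -4 + W + 4*h)
1/B(X(-6, -5), 62) + 2416 = 1/(-4 + 62 + 4*(-3*sqrt((-6)**2 + (-5)**2))) + 2416 = 1/(-4 + 62 + 4*(-3*sqrt(36 + 25))) + 2416 = 1/(-4 + 62 + 4*(-3*sqrt(61))) + 2416 = 1/(-4 + 62 - 12*sqrt(61)) + 2416 = 1/(58 - 12*sqrt(61)) + 2416 = 2416 + 1/(58 - 12*sqrt(61))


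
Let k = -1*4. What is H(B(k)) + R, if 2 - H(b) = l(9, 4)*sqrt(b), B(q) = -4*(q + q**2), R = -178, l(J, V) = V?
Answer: -176 - 16*I*sqrt(3) ≈ -176.0 - 27.713*I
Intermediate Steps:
k = -4
B(q) = -4*q - 4*q**2
H(b) = 2 - 4*sqrt(b)
H(B(k)) + R = (2 - 4*4*I*sqrt(3)) - 178 = (2 - 16*I*sqrt(3)) - 178 = -176 - 16*I*sqrt(3)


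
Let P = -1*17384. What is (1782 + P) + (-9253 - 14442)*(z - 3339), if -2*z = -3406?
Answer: 38749418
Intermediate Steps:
z = 1703 (z = -1/2*(-3406) = 1703)
P = -17384
(1782 + P) + (-9253 - 14442)*(z - 3339) = (1782 - 17384) + (-9253 - 14442)*(1703 - 3339) = -15602 - 23695*(-1636) = -15602 + 38765020 = 38749418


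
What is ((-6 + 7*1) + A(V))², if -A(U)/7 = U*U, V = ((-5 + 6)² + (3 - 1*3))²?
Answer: 36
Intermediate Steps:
V = 1 (V = (1² + (3 - 3))² = (1 + 0)² = 1² = 1)
A(U) = -7*U² (A(U) = -7*U*U = -7*U²)
((-6 + 7*1) + A(V))² = ((-6 + 7*1) - 7*1²)² = ((-6 + 7) - 7*1)² = (1 - 7)² = (-6)² = 36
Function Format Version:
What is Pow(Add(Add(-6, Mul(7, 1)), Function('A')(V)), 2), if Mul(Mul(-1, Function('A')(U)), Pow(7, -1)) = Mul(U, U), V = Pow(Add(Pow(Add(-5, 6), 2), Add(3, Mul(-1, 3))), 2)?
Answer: 36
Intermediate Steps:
V = 1 (V = Pow(Add(Pow(1, 2), Add(3, -3)), 2) = Pow(Add(1, 0), 2) = Pow(1, 2) = 1)
Function('A')(U) = Mul(-7, Pow(U, 2)) (Function('A')(U) = Mul(-7, Mul(U, U)) = Mul(-7, Pow(U, 2)))
Pow(Add(Add(-6, Mul(7, 1)), Function('A')(V)), 2) = Pow(Add(Add(-6, Mul(7, 1)), Mul(-7, Pow(1, 2))), 2) = Pow(Add(Add(-6, 7), Mul(-7, 1)), 2) = Pow(Add(1, -7), 2) = Pow(-6, 2) = 36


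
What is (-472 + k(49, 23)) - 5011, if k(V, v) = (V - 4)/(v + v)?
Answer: -252173/46 ≈ -5482.0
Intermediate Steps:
k(V, v) = (-4 + V)/(2*v) (k(V, v) = (-4 + V)/((2*v)) = (-4 + V)*(1/(2*v)) = (-4 + V)/(2*v))
(-472 + k(49, 23)) - 5011 = (-472 + (½)*(-4 + 49)/23) - 5011 = (-472 + (½)*(1/23)*45) - 5011 = (-472 + 45/46) - 5011 = -21667/46 - 5011 = -252173/46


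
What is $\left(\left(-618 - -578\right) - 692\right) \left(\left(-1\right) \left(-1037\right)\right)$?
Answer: $-759084$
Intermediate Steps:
$\left(\left(-618 - -578\right) - 692\right) \left(\left(-1\right) \left(-1037\right)\right) = \left(\left(-618 + 578\right) - 692\right) 1037 = \left(-40 - 692\right) 1037 = \left(-732\right) 1037 = -759084$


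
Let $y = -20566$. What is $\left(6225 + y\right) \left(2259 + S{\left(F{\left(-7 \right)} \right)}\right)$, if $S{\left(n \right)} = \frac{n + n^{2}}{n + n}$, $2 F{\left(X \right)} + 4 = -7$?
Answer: $- \frac{129456207}{4} \approx -3.2364 \cdot 10^{7}$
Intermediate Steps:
$F{\left(X \right)} = - \frac{11}{2}$ ($F{\left(X \right)} = -2 + \frac{1}{2} \left(-7\right) = -2 - \frac{7}{2} = - \frac{11}{2}$)
$S{\left(n \right)} = \frac{n + n^{2}}{2 n}$
$\left(6225 + y\right) \left(2259 + S{\left(F{\left(-7 \right)} \right)}\right) = \left(6225 - 20566\right) \left(2259 + \left(\frac{1}{2} + \frac{1}{2} \left(- \frac{11}{2}\right)\right)\right) = - 14341 \left(2259 + \left(\frac{1}{2} - \frac{11}{4}\right)\right) = - 14341 \left(2259 - \frac{9}{4}\right) = \left(-14341\right) \frac{9027}{4} = - \frac{129456207}{4}$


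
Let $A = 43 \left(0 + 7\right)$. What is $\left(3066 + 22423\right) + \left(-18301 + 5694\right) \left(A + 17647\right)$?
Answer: $-226244947$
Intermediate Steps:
$A = 301$ ($A = 43 \cdot 7 = 301$)
$\left(3066 + 22423\right) + \left(-18301 + 5694\right) \left(A + 17647\right) = \left(3066 + 22423\right) + \left(-18301 + 5694\right) \left(301 + 17647\right) = 25489 - 226270436 = -226244947$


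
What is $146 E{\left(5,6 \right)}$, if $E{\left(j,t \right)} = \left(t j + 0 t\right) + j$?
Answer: $5110$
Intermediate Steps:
$E{\left(j,t \right)} = j + j t$ ($E{\left(j,t \right)} = \left(j t + 0\right) + j = j t + j = j + j t$)
$146 E{\left(5,6 \right)} = 146 \cdot 5 \left(1 + 6\right) = 146 \cdot 5 \cdot 7 = 146 \cdot 35 = 5110$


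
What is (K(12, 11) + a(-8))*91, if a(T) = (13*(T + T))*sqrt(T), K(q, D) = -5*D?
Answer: -5005 - 37856*I*sqrt(2) ≈ -5005.0 - 53536.0*I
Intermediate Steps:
a(T) = 26*T**(3/2) (a(T) = (13*(2*T))*sqrt(T) = (26*T)*sqrt(T) = 26*T**(3/2))
(K(12, 11) + a(-8))*91 = (-5*11 + 26*(-8)**(3/2))*91 = (-55 + 26*(-16*I*sqrt(2)))*91 = (-55 - 416*I*sqrt(2))*91 = -5005 - 37856*I*sqrt(2)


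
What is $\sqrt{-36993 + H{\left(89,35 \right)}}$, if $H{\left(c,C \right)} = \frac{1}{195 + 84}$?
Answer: $\frac{i \sqrt{319952426}}{93} \approx 192.34 i$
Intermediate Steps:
$H{\left(c,C \right)} = \frac{1}{279}$
$\sqrt{-36993 + H{\left(89,35 \right)}} = \sqrt{-36993 + \frac{1}{279}} = \sqrt{- \frac{10321046}{279}} = \frac{i \sqrt{319952426}}{93}$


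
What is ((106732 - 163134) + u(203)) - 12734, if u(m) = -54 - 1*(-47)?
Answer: -69143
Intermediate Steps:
u(m) = -7 (u(m) = -54 + 47 = -7)
((106732 - 163134) + u(203)) - 12734 = ((106732 - 163134) - 7) - 12734 = (-56402 - 7) - 12734 = -56409 - 12734 = -69143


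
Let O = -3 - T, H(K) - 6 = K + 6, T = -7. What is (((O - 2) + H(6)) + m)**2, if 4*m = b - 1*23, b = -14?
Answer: 1849/16 ≈ 115.56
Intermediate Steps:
m = -37/4 (m = (-14 - 1*23)/4 = (-14 - 23)/4 = (1/4)*(-37) = -37/4 ≈ -9.2500)
H(K) = 12 + K (H(K) = 6 + (K + 6) = 6 + (6 + K) = 12 + K)
O = 4 (O = -3 - 1*(-7) = -3 + 7 = 4)
(((O - 2) + H(6)) + m)**2 = (((4 - 2) + (12 + 6)) - 37/4)**2 = ((2 + 18) - 37/4)**2 = (20 - 37/4)**2 = (43/4)**2 = 1849/16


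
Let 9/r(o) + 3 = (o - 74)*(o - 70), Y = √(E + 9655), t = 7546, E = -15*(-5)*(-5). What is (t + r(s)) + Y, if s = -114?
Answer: 261008603/34589 + 8*√145 ≈ 7642.3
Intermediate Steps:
E = -375 (E = 75*(-5) = -375)
Y = 8*√145 (Y = √(-375 + 9655) = √9280 = 8*√145 ≈ 96.333)
r(o) = 9/(-3 + (-74 + o)*(-70 + o)) (r(o) = 9/(-3 + (o - 74)*(o - 70)) = 9/(-3 + (-74 + o)*(-70 + o)))
(t + r(s)) + Y = (7546 + 9/(5177 + (-114)² - 144*(-114))) + 8*√145 = (7546 + 9/(5177 + 12996 + 16416)) + 8*√145 = (7546 + 9/34589) + 8*√145 = 261008603/34589 + 8*√145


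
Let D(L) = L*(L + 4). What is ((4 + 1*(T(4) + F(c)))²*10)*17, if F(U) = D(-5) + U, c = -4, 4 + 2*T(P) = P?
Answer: 4250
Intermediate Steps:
D(L) = L*(4 + L)
T(P) = -2 + P/2
F(U) = 5 + U (F(U) = -5*(4 - 5) + U = -5*(-1) + U = 5 + U)
((4 + 1*(T(4) + F(c)))²*10)*17 = ((4 + 1*((-2 + (½)*4) + (5 - 4)))²*10)*17 = ((4 + 1*((-2 + 2) + 1))²*10)*17 = ((4 + 1*(0 + 1))²*10)*17 = ((4 + 1*1)²*10)*17 = ((4 + 1)²*10)*17 = (5²*10)*17 = (25*10)*17 = 250*17 = 4250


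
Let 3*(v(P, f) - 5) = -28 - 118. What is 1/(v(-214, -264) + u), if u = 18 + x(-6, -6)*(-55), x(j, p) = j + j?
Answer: 3/1903 ≈ 0.0015765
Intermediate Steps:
x(j, p) = 2*j
v(P, f) = -131/3 (v(P, f) = 5 + (-28 - 118)/3 = 5 + (⅓)*(-146) = 5 - 146/3 = -131/3)
u = 678 (u = 18 + (2*(-6))*(-55) = 18 - 12*(-55) = 18 + 660 = 678)
1/(v(-214, -264) + u) = 1/(-131/3 + 678) = 1/(1903/3) = 3/1903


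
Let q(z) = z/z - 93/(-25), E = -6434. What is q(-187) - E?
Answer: 160968/25 ≈ 6438.7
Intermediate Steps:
q(z) = 118/25 (q(z) = 1 - 93*(-1/25) = 1 + 93/25 = 118/25)
q(-187) - E = 118/25 - 1*(-6434) = 118/25 + 6434 = 160968/25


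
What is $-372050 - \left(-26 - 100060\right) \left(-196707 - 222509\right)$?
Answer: $-41958024626$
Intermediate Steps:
$-372050 - \left(-26 - 100060\right) \left(-196707 - 222509\right) = -372050 - \left(-100086\right) \left(-419216\right) = -372050 - 41957652576 = -41958024626$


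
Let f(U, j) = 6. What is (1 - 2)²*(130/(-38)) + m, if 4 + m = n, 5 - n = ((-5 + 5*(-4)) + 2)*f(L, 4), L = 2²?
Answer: 2576/19 ≈ 135.58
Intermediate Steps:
L = 4
n = 143 (n = 5 - ((-5 + 5*(-4)) + 2)*6 = 5 - ((-5 - 20) + 2)*6 = 5 - (-25 + 2)*6 = 5 - (-23)*6 = 5 - 1*(-138) = 5 + 138 = 143)
m = 139 (m = -4 + 143 = 139)
(1 - 2)²*(130/(-38)) + m = (1 - 2)²*(130/(-38)) + 139 = (-1)²*(130*(-1/38)) + 139 = 1*(-65/19) + 139 = -65/19 + 139 = 2576/19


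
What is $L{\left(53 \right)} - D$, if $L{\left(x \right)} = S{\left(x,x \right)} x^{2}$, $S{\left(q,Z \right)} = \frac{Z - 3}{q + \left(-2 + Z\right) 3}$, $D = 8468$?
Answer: $- \frac{801979}{103} \approx -7786.2$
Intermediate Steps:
$S{\left(q,Z \right)} = \frac{-3 + Z}{-6 + q + 3 Z}$ ($S{\left(q,Z \right)} = \frac{-3 + Z}{q + \left(-6 + 3 Z\right)} = \frac{-3 + Z}{-6 + q + 3 Z}$)
$L{\left(x \right)} = \frac{x^{2} \left(-3 + x\right)}{-6 + 4 x}$ ($L{\left(x \right)} = \frac{-3 + x}{-6 + x + 3 x} x^{2} = \frac{-3 + x}{-6 + 4 x} x^{2} = \frac{x^{2} \left(-3 + x\right)}{-6 + 4 x}$)
$L{\left(53 \right)} - D = \frac{53^{2} \left(-3 + 53\right)}{2 \left(-3 + 2 \cdot 53\right)} - 8468 = \frac{1}{2} \cdot 2809 \frac{1}{-3 + 106} \cdot 50 - 8468 = \frac{1}{2} \cdot 2809 \cdot \frac{1}{103} \cdot 50 - 8468 = \frac{70225}{103} - 8468 = - \frac{801979}{103}$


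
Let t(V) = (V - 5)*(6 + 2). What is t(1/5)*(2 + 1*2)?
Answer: -768/5 ≈ -153.60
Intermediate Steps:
t(V) = -40 + 8*V (t(V) = (-5 + V)*8 = -40 + 8*V)
t(1/5)*(2 + 1*2) = (-40 + 8/5)*(2 + 1*2) = (-40 + 8*(⅕))*(2 + 2) = (-40 + 8/5)*4 = -192/5*4 = -768/5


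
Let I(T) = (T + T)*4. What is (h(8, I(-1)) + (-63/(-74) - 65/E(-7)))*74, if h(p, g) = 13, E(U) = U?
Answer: 11985/7 ≈ 1712.1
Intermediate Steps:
I(T) = 8*T (I(T) = (2*T)*4 = 8*T)
(h(8, I(-1)) + (-63/(-74) - 65/E(-7)))*74 = (13 + (-63/(-74) - 65/(-7)))*74 = (13 + (-63*(-1/74) - 65*(-⅐)))*74 = (13 + (63/74 + 65/7))*74 = (13 + 5251/518)*74 = (11985/518)*74 = 11985/7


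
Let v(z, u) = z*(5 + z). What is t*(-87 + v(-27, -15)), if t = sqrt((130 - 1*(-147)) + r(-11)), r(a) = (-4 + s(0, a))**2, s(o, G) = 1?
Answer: 507*sqrt(286) ≈ 8574.2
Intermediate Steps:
r(a) = 9 (r(a) = (-4 + 1)**2 = (-3)**2 = 9)
t = sqrt(286) (t = sqrt((130 - 1*(-147)) + 9) = sqrt((130 + 147) + 9) = sqrt(277 + 9) = sqrt(286) ≈ 16.912)
t*(-87 + v(-27, -15)) = sqrt(286)*(-87 - 27*(5 - 27)) = sqrt(286)*(-87 - 27*(-22)) = sqrt(286)*(-87 + 594) = sqrt(286)*507 = 507*sqrt(286)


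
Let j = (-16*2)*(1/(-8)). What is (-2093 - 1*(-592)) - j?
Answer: -1505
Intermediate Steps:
j = 4 (j = -32*(-1)/8 = -32*(-1/8) = 4)
(-2093 - 1*(-592)) - j = (-2093 - 1*(-592)) - 1*4 = (-2093 + 592) - 4 = -1501 - 4 = -1505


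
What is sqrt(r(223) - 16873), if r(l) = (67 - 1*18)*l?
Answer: I*sqrt(5946) ≈ 77.11*I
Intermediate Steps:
r(l) = 49*l (r(l) = (67 - 18)*l = 49*l)
sqrt(r(223) - 16873) = sqrt(49*223 - 16873) = sqrt(10927 - 16873) = sqrt(-5946) = I*sqrt(5946)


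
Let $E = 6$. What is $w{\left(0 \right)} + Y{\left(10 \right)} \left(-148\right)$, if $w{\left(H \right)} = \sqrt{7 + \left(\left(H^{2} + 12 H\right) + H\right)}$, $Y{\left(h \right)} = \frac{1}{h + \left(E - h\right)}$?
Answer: $- \frac{74}{3} + \sqrt{7} \approx -22.021$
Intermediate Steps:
$Y{\left(h \right)} = \frac{1}{6}$ ($Y{\left(h \right)} = \frac{1}{h - \left(-6 + h\right)} = \frac{1}{6}$)
$w{\left(H \right)} = \sqrt{7 + H^{2} + 13 H}$ ($w{\left(H \right)} = \sqrt{7 + \left(H^{2} + 13 H\right)} = \sqrt{7 + H^{2} + 13 H}$)
$w{\left(0 \right)} + Y{\left(10 \right)} \left(-148\right) = \sqrt{7 + 0^{2} + 13 \cdot 0} + \frac{1}{6} \left(-148\right) = \sqrt{7 + 0 + 0} - \frac{74}{3} = \sqrt{7} - \frac{74}{3} = - \frac{74}{3} + \sqrt{7}$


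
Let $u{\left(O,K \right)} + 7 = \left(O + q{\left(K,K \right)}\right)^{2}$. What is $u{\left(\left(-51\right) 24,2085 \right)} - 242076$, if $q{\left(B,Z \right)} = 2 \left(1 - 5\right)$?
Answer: $1275741$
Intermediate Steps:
$q{\left(B,Z \right)} = -8$ ($q{\left(B,Z \right)} = 2 \left(-4\right) = -8$)
$u{\left(O,K \right)} = -7 + \left(-8 + O\right)^{2}$ ($u{\left(O,K \right)} = -7 + \left(O - 8\right)^{2} = -7 + \left(-8 + O\right)^{2}$)
$u{\left(\left(-51\right) 24,2085 \right)} - 242076 = \left(-7 + \left(-8 - 1224\right)^{2}\right) - 242076 = \left(-7 + \left(-1232\right)^{2}\right) - 242076 = \left(-7 + 1517824\right) - 242076 = 1517817 - 242076 = 1275741$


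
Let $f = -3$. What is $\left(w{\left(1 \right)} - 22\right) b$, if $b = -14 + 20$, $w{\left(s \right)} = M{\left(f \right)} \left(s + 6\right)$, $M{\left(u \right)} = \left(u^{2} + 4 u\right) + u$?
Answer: $-384$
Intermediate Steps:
$M{\left(u \right)} = u^{2} + 5 u$
$w{\left(s \right)} = -36 - 6 s$ ($w{\left(s \right)} = - 3 \left(5 - 3\right) \left(s + 6\right) = \left(-3\right) 2 \left(6 + s\right) = - 6 \left(6 + s\right) = -36 - 6 s$)
$b = 6$
$\left(w{\left(1 \right)} - 22\right) b = \left(\left(-36 - 6\right) - 22\right) 6 = \left(-42 - 22\right) 6 = \left(-64\right) 6 = -384$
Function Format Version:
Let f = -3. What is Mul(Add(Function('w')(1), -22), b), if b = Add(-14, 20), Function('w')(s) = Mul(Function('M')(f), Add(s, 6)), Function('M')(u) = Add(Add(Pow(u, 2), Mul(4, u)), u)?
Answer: -384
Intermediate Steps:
Function('M')(u) = Add(Pow(u, 2), Mul(5, u))
Function('w')(s) = Add(-36, Mul(-6, s)) (Function('w')(s) = Mul(Mul(-3, Add(5, -3)), Add(s, 6)) = Mul(Mul(-3, 2), Add(6, s)) = Mul(-6, Add(6, s)) = Add(-36, Mul(-6, s)))
b = 6
Mul(Add(Function('w')(1), -22), b) = Mul(Add(Add(-36, Mul(-6, 1)), -22), 6) = Mul(Add(Add(-36, -6), -22), 6) = Mul(Add(-42, -22), 6) = Mul(-64, 6) = -384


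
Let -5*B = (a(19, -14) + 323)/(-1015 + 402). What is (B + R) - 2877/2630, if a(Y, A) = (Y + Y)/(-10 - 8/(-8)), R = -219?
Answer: -638397961/2901942 ≈ -219.99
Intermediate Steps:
a(Y, A) = -2*Y/9 (a(Y, A) = (2*Y)/(-10 - 8*(-⅛)) = (2*Y)/(-10 + 1) = (2*Y)/(-9) = (2*Y)*(-⅑) = -2*Y/9)
B = 2869/27585 (B = -(-2/9*19 + 323)/(5*(-1015 + 402)) = -(-38/9 + 323)/(5*(-613)) = -2869*(-1)/(45*613) = -⅕*(-2869/5517) = 2869/27585 ≈ 0.10401)
(B + R) - 2877/2630 = (2869/27585 - 219) - 2877/2630 = -6038246/27585 - 2877*1/2630 = -6038246/27585 - 2877/2630 = -638397961/2901942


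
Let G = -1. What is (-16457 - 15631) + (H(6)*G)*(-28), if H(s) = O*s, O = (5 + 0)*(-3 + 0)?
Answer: -34608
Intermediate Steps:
O = -15 (O = 5*(-3) = -15)
H(s) = -15*s
(-16457 - 15631) + (H(6)*G)*(-28) = (-16457 - 15631) + (-15*6*(-1))*(-28) = -32088 - 90*(-1)*(-28) = -32088 + 90*(-28) = -32088 - 2520 = -34608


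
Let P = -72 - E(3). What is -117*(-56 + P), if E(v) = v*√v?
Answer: 14976 + 351*√3 ≈ 15584.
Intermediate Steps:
E(v) = v^(3/2)
P = -72 - 3*√3 (P = -72 - 3^(3/2) = -72 - 3*√3 ≈ -77.196)
-117*(-56 + P) = -117*(-56 + (-72 - 3*√3)) = -117*(-128 - 3*√3) = 14976 + 351*√3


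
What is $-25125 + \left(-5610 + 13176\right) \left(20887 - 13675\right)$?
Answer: $54540867$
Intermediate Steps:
$-25125 + \left(-5610 + 13176\right) \left(20887 - 13675\right) = -25125 + 7566 \cdot 7212 = -25125 + 54565992 = 54540867$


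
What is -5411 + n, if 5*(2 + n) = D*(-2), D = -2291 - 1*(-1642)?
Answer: -25767/5 ≈ -5153.4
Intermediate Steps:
D = -649 (D = -2291 + 1642 = -649)
n = 1288/5 (n = -2 + (-649*(-2))/5 = -2 + (⅕)*1298 = -2 + 1298/5 = 1288/5 ≈ 257.60)
-5411 + n = -5411 + 1288/5 = -25767/5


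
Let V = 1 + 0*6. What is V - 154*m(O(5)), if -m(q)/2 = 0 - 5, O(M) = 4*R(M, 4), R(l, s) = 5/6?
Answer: -1539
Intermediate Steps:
R(l, s) = ⅚ (R(l, s) = 5*(⅙) = ⅚)
O(M) = 10/3 (O(M) = 4*(⅚) = 10/3)
m(q) = 10 (m(q) = -2*(0 - 5) = -2*(-5) = 10)
V = 1 (V = 1 + 0 = 1)
V - 154*m(O(5)) = 1 - 154*10 = 1 - 1540 = -1539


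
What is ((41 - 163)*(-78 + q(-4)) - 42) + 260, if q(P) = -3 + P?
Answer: 10588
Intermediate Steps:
((41 - 163)*(-78 + q(-4)) - 42) + 260 = ((41 - 163)*(-78 + (-3 - 4)) - 42) + 260 = (-122*(-78 - 7) - 42) + 260 = (-122*(-85) - 42) + 260 = (10370 - 42) + 260 = 10328 + 260 = 10588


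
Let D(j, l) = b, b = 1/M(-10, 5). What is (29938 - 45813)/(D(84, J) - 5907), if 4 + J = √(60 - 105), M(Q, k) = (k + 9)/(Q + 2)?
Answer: 111125/41353 ≈ 2.6872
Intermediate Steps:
M(Q, k) = (9 + k)/(2 + Q)
J = -4 + 3*I*√5 (J = -4 + √(60 - 105) = -4 + √(-45) = -4 + 3*I*√5 ≈ -4.0 + 6.7082*I)
b = -4/7 (b = 1/((9 + 5)/(2 - 10)) = 1/(14/(-8)) = 1/(-⅛*14) = 1/(-7/4) = -4/7 ≈ -0.57143)
D(j, l) = -4/7
(29938 - 45813)/(D(84, J) - 5907) = (29938 - 45813)/(-4/7 - 5907) = -15875/(-41353/7) = -15875*(-7/41353) = 111125/41353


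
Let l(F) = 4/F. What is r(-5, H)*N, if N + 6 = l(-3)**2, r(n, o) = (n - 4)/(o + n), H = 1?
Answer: -19/2 ≈ -9.5000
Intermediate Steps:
r(n, o) = (-4 + n)/(n + o)
N = -38/9 (N = -6 + (4/(-3))**2 = -6 + (4*(-1/3))**2 = -6 + (-4/3)**2 = -6 + 16/9 = -38/9 ≈ -4.2222)
r(-5, H)*N = ((-4 - 5)/(-5 + 1))*(-38/9) = (-9/(-4))*(-38/9) = -1/4*(-9)*(-38/9) = (9/4)*(-38/9) = -19/2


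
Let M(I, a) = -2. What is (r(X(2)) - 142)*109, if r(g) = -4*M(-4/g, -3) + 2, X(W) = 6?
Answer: -14388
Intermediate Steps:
r(g) = 10 (r(g) = -4*(-2) + 2 = 8 + 2 = 10)
(r(X(2)) - 142)*109 = (10 - 142)*109 = -132*109 = -14388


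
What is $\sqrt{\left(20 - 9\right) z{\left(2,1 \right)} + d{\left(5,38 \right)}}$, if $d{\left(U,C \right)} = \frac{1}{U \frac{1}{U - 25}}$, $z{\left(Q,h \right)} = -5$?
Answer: $i \sqrt{59} \approx 7.6811 i$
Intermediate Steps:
$d{\left(U,C \right)} = \frac{-25 + U}{U}$ ($d{\left(U,C \right)} = \frac{1}{U \frac{1}{-25 + U}} = \frac{-25 + U}{U}$)
$\sqrt{\left(20 - 9\right) z{\left(2,1 \right)} + d{\left(5,38 \right)}} = \sqrt{\left(20 - 9\right) \left(-5\right) + \frac{-25 + 5}{5}} = \sqrt{11 \left(-5\right) + \frac{1}{5} \left(-20\right)} = \sqrt{-55 - 4} = \sqrt{-59} = i \sqrt{59}$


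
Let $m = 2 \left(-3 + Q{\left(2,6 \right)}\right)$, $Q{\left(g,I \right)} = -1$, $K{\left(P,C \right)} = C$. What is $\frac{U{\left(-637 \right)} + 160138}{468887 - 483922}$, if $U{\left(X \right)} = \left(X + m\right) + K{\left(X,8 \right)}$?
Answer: $- \frac{159501}{15035} \approx -10.609$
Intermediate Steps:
$m = -8$ ($m = 2 \left(-3 - 1\right) = 2 \left(-4\right) = -8$)
$U{\left(X \right)} = X$ ($U{\left(X \right)} = \left(X - 8\right) + 8 = \left(-8 + X\right) + 8 = X$)
$\frac{U{\left(-637 \right)} + 160138}{468887 - 483922} = \frac{-637 + 160138}{468887 - 483922} = \frac{159501}{-15035} = 159501 \left(- \frac{1}{15035}\right) = - \frac{159501}{15035}$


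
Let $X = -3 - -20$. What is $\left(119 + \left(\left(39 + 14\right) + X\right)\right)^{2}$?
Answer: $35721$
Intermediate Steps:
$X = 17$ ($X = -3 + 20 = 17$)
$\left(119 + \left(\left(39 + 14\right) + X\right)\right)^{2} = \left(119 + \left(\left(39 + 14\right) + 17\right)\right)^{2} = \left(119 + \left(53 + 17\right)\right)^{2} = \left(119 + 70\right)^{2} = 189^{2} = 35721$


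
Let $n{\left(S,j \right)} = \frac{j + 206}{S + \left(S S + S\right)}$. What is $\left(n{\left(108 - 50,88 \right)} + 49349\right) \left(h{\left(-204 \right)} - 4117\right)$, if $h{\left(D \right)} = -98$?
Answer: $- \frac{24128741367}{116} \approx -2.0801 \cdot 10^{8}$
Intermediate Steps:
$n{\left(S,j \right)} = \frac{206 + j}{S^{2} + 2 S}$ ($n{\left(S,j \right)} = \frac{206 + j}{S + \left(S^{2} + S\right)} = \frac{206 + j}{S + \left(S + S^{2}\right)} = \frac{206 + j}{S^{2} + 2 S}$)
$\left(n{\left(108 - 50,88 \right)} + 49349\right) \left(h{\left(-204 \right)} - 4117\right) = \left(\frac{206 + 88}{\left(108 - 50\right) \left(2 + \left(108 - 50\right)\right)} + 49349\right) \left(-98 - 4117\right) = \left(\frac{1}{108 - 50} \frac{1}{2 + \left(108 - 50\right)} 294 + 49349\right) \left(-4215\right) = \left(\frac{1}{58} \frac{1}{2 + 58} \cdot 294 + 49349\right) \left(-4215\right) = \left(\frac{1}{58} \cdot \frac{1}{60} \cdot 294 + 49349\right) \left(-4215\right) = \left(\frac{49}{580} + 49349\right) \left(-4215\right) = \frac{28622469}{580} \left(-4215\right) = - \frac{24128741367}{116}$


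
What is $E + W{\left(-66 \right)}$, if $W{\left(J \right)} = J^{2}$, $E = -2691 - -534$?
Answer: $2199$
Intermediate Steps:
$E = -2157$ ($E = -2691 + 534 = -2157$)
$E + W{\left(-66 \right)} = -2157 + \left(-66\right)^{2} = -2157 + 4356 = 2199$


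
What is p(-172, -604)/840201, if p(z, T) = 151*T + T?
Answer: -91808/840201 ≈ -0.10927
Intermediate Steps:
p(z, T) = 152*T
p(-172, -604)/840201 = (152*(-604))/840201 = -91808*1/840201 = -91808/840201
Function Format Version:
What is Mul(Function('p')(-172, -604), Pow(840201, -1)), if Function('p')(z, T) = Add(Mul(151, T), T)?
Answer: Rational(-91808, 840201) ≈ -0.10927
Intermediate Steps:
Function('p')(z, T) = Mul(152, T)
Mul(Function('p')(-172, -604), Pow(840201, -1)) = Mul(Mul(152, -604), Pow(840201, -1)) = Mul(-91808, Rational(1, 840201)) = Rational(-91808, 840201)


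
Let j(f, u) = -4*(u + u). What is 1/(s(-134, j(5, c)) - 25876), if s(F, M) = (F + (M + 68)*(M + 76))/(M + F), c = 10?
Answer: -107/2768689 ≈ -3.8646e-5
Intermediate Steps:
j(f, u) = -8*u
s(F, M) = (F + (68 + M)*(76 + M))/(F + M)
1/(s(-134, j(5, c)) - 25876) = 1/((5168 - 134 + (-8*10)² + 144*(-8*10))/(-134 - 8*10) - 25876) = 1/((5168 - 134 + (-80)² + 144*(-80))/(-134 - 80) - 25876) = 1/((5168 - 134 + 6400 - 11520)/(-214) - 25876) = 1/(-1/214*(-86) - 25876) = 1/(43/107 - 25876) = 1/(-2768689/107) = -107/2768689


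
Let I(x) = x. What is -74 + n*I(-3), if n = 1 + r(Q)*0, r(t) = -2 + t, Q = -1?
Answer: -77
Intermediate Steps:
n = 1 (n = 1 + (-2 - 1)*0 = 1 - 3*0 = 1 + 0 = 1)
-74 + n*I(-3) = -74 + 1*(-3) = -74 - 3 = -77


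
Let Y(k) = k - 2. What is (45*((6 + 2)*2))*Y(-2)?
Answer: -2880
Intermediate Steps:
Y(k) = -2 + k
(45*((6 + 2)*2))*Y(-2) = (45*((6 + 2)*2))*(-2 - 2) = (45*(8*2))*(-4) = (45*16)*(-4) = 720*(-4) = -2880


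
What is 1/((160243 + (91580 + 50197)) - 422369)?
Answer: -1/120349 ≈ -8.3092e-6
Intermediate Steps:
1/((160243 + (91580 + 50197)) - 422369) = 1/((160243 + 141777) - 422369) = 1/(302020 - 422369) = 1/(-120349) = -1/120349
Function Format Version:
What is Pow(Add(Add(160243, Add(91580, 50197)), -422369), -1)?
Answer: Rational(-1, 120349) ≈ -8.3092e-6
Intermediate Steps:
Pow(Add(Add(160243, Add(91580, 50197)), -422369), -1) = Pow(Add(Add(160243, 141777), -422369), -1) = Pow(Add(302020, -422369), -1) = Pow(-120349, -1) = Rational(-1, 120349)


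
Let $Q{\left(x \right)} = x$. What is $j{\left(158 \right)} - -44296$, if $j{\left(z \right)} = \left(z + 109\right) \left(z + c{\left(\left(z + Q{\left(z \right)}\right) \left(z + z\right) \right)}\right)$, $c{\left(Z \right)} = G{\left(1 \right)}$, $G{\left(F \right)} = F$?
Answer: $86749$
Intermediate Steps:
$c{\left(Z \right)} = 1$
$j{\left(z \right)} = \left(1 + z\right) \left(109 + z\right)$ ($j{\left(z \right)} = \left(z + 109\right) \left(z + 1\right) = \left(109 + z\right) \left(1 + z\right) = \left(1 + z\right) \left(109 + z\right)$)
$j{\left(158 \right)} - -44296 = \left(109 + 158^{2} + 110 \cdot 158\right) - -44296 = \left(109 + 24964 + 17380\right) + 44296 = 42453 + 44296 = 86749$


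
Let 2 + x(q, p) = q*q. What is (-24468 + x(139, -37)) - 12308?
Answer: -17457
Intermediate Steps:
x(q, p) = -2 + q² (x(q, p) = -2 + q*q = -2 + q²)
(-24468 + x(139, -37)) - 12308 = (-24468 + (-2 + 139²)) - 12308 = (-24468 + (-2 + 19321)) - 12308 = (-24468 + 19319) - 12308 = -5149 - 12308 = -17457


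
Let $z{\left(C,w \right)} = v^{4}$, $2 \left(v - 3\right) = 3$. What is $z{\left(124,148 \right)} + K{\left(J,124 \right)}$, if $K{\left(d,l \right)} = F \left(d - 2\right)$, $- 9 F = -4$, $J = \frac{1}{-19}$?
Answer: $\frac{373145}{912} \approx 409.15$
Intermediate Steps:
$v = \frac{9}{2}$ ($v = 3 + \frac{1}{2} \cdot 3 = 3 + \frac{3}{2} = \frac{9}{2} \approx 4.5$)
$J = - \frac{1}{19} \approx -0.052632$
$F = \frac{4}{9}$ ($F = \left(- \frac{1}{9}\right) \left(-4\right) = \frac{4}{9} \approx 0.44444$)
$z{\left(C,w \right)} = \frac{6561}{16}$ ($z{\left(C,w \right)} = \left(\frac{9}{2}\right)^{4} = \frac{6561}{16}$)
$K{\left(d,l \right)} = - \frac{8}{9} + \frac{4 d}{9}$ ($K{\left(d,l \right)} = \frac{4 \left(d - 2\right)}{9} = \frac{4 \left(-2 + d\right)}{9} = - \frac{8}{9} + \frac{4 d}{9}$)
$z{\left(124,148 \right)} + K{\left(J,124 \right)} = \frac{6561}{16} + \left(- \frac{8}{9} + \frac{4}{9} \left(- \frac{1}{19}\right)\right) = \frac{6561}{16} - \frac{52}{57} = \frac{373145}{912}$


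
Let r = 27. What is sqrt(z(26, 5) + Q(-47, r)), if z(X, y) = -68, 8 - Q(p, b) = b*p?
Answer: sqrt(1209) ≈ 34.771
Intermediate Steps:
Q(p, b) = 8 - b*p
sqrt(z(26, 5) + Q(-47, r)) = sqrt(-68 + (8 - 1*27*(-47))) = sqrt(-68 + (8 + 1269)) = sqrt(-68 + 1277) = sqrt(1209)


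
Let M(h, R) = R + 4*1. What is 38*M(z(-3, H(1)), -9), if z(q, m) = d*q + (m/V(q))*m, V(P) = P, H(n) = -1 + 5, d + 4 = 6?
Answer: -190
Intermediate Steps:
d = 2 (d = -4 + 6 = 2)
H(n) = 4
z(q, m) = 2*q + m²/q (z(q, m) = 2*q + (m/q)*m = 2*q + m²/q)
M(h, R) = 4 + R (M(h, R) = R + 4 = 4 + R)
38*M(z(-3, H(1)), -9) = 38*(4 - 9) = 38*(-5) = -190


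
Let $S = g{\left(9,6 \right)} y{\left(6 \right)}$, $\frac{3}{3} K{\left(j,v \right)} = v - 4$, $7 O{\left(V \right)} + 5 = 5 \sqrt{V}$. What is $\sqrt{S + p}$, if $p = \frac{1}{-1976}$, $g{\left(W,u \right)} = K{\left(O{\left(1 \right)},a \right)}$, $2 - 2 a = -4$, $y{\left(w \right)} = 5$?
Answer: $\frac{i \sqrt{4881214}}{988} \approx 2.2362 i$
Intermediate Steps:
$O{\left(V \right)} = - \frac{5}{7} + \frac{5 \sqrt{V}}{7}$
$a = 3$ ($a = 1 - -2 = 1 + 2 = 3$)
$K{\left(j,v \right)} = -4 + v$ ($K{\left(j,v \right)} = v - 4 = -4 + v$)
$g{\left(W,u \right)} = -1$ ($g{\left(W,u \right)} = -4 + 3 = -1$)
$S = -5$ ($S = \left(-1\right) 5 = -5$)
$p = - \frac{1}{1976} \approx -0.00050607$
$\sqrt{S + p} = \sqrt{-5 - \frac{1}{1976}} = \sqrt{- \frac{9881}{1976}} = \frac{i \sqrt{4881214}}{988}$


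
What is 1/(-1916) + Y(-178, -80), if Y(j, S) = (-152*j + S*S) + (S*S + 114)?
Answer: 76582519/1916 ≈ 39970.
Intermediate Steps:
Y(j, S) = 114 - 152*j + 2*S² (Y(j, S) = (-152*j + S²) + (S² + 114) = (S² - 152*j) + (114 + S²) = 114 - 152*j + 2*S²)
1/(-1916) + Y(-178, -80) = 1/(-1916) + (114 - 152*(-178) + 2*(-80)²) = -1/1916 + (114 + 27056 + 2*6400) = -1/1916 + (114 + 27056 + 12800) = -1/1916 + 39970 = 76582519/1916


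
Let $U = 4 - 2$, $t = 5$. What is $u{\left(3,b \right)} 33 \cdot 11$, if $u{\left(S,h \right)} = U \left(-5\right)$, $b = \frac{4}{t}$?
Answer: $-3630$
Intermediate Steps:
$U = 2$
$b = \frac{4}{5} \approx 0.8$
$u{\left(S,h \right)} = -10$ ($u{\left(S,h \right)} = 2 \left(-5\right) = -10$)
$u{\left(3,b \right)} 33 \cdot 11 = \left(-10\right) 33 \cdot 11 = \left(-330\right) 11 = -3630$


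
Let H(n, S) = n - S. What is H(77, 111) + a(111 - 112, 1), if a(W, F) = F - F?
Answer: -34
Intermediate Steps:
a(W, F) = 0
H(77, 111) + a(111 - 112, 1) = (77 - 1*111) + 0 = (77 - 111) + 0 = -34 + 0 = -34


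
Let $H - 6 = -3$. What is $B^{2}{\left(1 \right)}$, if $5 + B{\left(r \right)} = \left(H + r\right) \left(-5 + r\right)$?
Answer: $441$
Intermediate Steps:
$H = 3$ ($H = 6 - 3 = 3$)
$B{\left(r \right)} = -5 + \left(-5 + r\right) \left(3 + r\right)$ ($B{\left(r \right)} = -5 + \left(3 + r\right) \left(-5 + r\right) = -5 + \left(-5 + r\right) \left(3 + r\right)$)
$B^{2}{\left(1 \right)} = \left(-20 + 1^{2} - 2\right)^{2} = \left(-20 + 1 - 2\right)^{2} = \left(-21\right)^{2} = 441$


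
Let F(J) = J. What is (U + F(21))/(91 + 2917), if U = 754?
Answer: 775/3008 ≈ 0.25765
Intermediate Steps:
(U + F(21))/(91 + 2917) = (754 + 21)/(91 + 2917) = 775/3008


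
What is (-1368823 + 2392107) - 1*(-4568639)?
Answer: 5591923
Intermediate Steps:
(-1368823 + 2392107) - 1*(-4568639) = 1023284 + 4568639 = 5591923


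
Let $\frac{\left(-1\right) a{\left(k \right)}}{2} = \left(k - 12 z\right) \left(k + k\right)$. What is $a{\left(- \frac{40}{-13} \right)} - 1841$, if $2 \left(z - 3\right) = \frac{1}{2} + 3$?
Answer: $- \frac{198969}{169} \approx -1177.3$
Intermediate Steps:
$z = \frac{19}{4}$ ($z = 3 + \frac{\frac{1}{2} + 3}{2} = 3 + \frac{1}{2} \cdot \frac{7}{2} = 3 + \frac{7}{4} = \frac{19}{4} \approx 4.75$)
$a{\left(k \right)} = - 4 k \left(-57 + k\right)$ ($a{\left(k \right)} = - 2 \left(k - 57\right) \left(k + k\right) = - 2 \left(k - 57\right) 2 k = - 2 \left(-57 + k\right) 2 k = - 2 \cdot 2 k \left(-57 + k\right) = - 4 k \left(-57 + k\right)$)
$a{\left(- \frac{40}{-13} \right)} - 1841 = 4 \left(- \frac{40}{-13}\right) \left(57 - - \frac{40}{-13}\right) - 1841 = 4 \left(\left(-40\right) \left(- \frac{1}{13}\right)\right) \left(57 - \left(-40\right) \left(- \frac{1}{13}\right)\right) - 1841 = 4 \cdot \frac{40}{13} \left(57 - \frac{40}{13}\right) - 1841 = 4 \cdot \frac{40}{13} \cdot \frac{701}{13} - 1841 = \frac{112160}{169} - 1841 = - \frac{198969}{169}$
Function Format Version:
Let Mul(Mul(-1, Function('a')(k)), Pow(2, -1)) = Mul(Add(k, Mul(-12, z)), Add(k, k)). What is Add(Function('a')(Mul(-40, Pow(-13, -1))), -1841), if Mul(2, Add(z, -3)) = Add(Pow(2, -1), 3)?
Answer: Rational(-198969, 169) ≈ -1177.3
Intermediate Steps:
z = Rational(19, 4) (z = Add(3, Mul(Rational(1, 2), Add(Pow(2, -1), 3))) = Add(3, Mul(Rational(1, 2), Add(Rational(1, 2), 3))) = Add(3, Mul(Rational(1, 2), Rational(7, 2))) = Add(3, Rational(7, 4)) = Rational(19, 4) ≈ 4.7500)
Function('a')(k) = Mul(-4, k, Add(-57, k)) (Function('a')(k) = Mul(-2, Mul(Add(k, Mul(-12, Rational(19, 4))), Add(k, k))) = Mul(-2, Mul(Add(k, -57), Mul(2, k))) = Mul(-2, Mul(Add(-57, k), Mul(2, k))) = Mul(-2, Mul(2, k, Add(-57, k))) = Mul(-4, k, Add(-57, k)))
Add(Function('a')(Mul(-40, Pow(-13, -1))), -1841) = Add(Mul(4, Mul(-40, Pow(-13, -1)), Add(57, Mul(-1, Mul(-40, Pow(-13, -1))))), -1841) = Add(Mul(4, Mul(-40, Rational(-1, 13)), Add(57, Mul(-1, Mul(-40, Rational(-1, 13))))), -1841) = Add(Mul(4, Rational(40, 13), Add(57, Mul(-1, Rational(40, 13)))), -1841) = Add(Mul(4, Rational(40, 13), Add(57, Rational(-40, 13))), -1841) = Add(Mul(4, Rational(40, 13), Rational(701, 13)), -1841) = Add(Rational(112160, 169), -1841) = Rational(-198969, 169)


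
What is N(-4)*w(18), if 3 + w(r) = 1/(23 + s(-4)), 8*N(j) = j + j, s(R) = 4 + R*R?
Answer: 128/43 ≈ 2.9767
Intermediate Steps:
s(R) = 4 + R**2
N(j) = j/4 (N(j) = (j + j)/8 = (2*j)/8 = j/4)
w(r) = -128/43 (w(r) = -3 + 1/(23 + (4 + (-4)**2)) = -3 + 1/(23 + (4 + 16)) = -3 + 1/(23 + 20) = -3 + 1/43 = -128/43)
N(-4)*w(18) = ((1/4)*(-4))*(-128/43) = -1*(-128/43) = 128/43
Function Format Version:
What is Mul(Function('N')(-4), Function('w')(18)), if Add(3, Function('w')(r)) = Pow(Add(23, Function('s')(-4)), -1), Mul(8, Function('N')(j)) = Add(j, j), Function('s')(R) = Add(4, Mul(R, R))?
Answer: Rational(128, 43) ≈ 2.9767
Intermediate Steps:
Function('s')(R) = Add(4, Pow(R, 2))
Function('N')(j) = Mul(Rational(1, 4), j) (Function('N')(j) = Mul(Rational(1, 8), Add(j, j)) = Mul(Rational(1, 8), Mul(2, j)) = Mul(Rational(1, 4), j))
Function('w')(r) = Rational(-128, 43) (Function('w')(r) = Add(-3, Pow(Add(23, Add(4, Pow(-4, 2))), -1)) = Add(-3, Pow(Add(23, Add(4, 16)), -1)) = Add(-3, Pow(Add(23, 20), -1)) = Add(-3, Pow(43, -1)) = Add(-3, Rational(1, 43)) = Rational(-128, 43))
Mul(Function('N')(-4), Function('w')(18)) = Mul(Mul(Rational(1, 4), -4), Rational(-128, 43)) = Mul(-1, Rational(-128, 43)) = Rational(128, 43)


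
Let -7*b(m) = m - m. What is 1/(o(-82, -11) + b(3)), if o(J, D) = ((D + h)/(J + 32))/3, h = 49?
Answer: -75/19 ≈ -3.9474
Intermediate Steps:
o(J, D) = (49 + D)/(3*(32 + J)) (o(J, D) = ((D + 49)/(J + 32))/3 = ((49 + D)/(32 + J))*(1/3) = (49 + D)/(3*(32 + J)))
b(m) = 0 (b(m) = -(m - m)/7 = -1/7*0 = 0)
1/(o(-82, -11) + b(3)) = 1/((49 - 11)/(3*(32 - 82)) + 0) = 1/((1/3)*38/(-50) + 0) = 1/((1/3)*(-1/50)*38 + 0) = 1/(-19/75 + 0) = 1/(-19/75) = -75/19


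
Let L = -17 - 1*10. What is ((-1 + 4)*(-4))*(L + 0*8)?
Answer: 324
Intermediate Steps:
L = -27 (L = -17 - 10 = -27)
((-1 + 4)*(-4))*(L + 0*8) = ((-1 + 4)*(-4))*(-27 + 0*8) = (3*(-4))*(-27 + 0) = -12*(-27) = 324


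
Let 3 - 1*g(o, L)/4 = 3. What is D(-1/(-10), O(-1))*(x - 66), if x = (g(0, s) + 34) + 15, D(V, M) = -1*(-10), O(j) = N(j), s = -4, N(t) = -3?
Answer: -170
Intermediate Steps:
O(j) = -3
g(o, L) = 0 (g(o, L) = 12 - 4*3 = 12 - 12 = 0)
D(V, M) = 10
x = 49 (x = (0 + 34) + 15 = 34 + 15 = 49)
D(-1/(-10), O(-1))*(x - 66) = 10*(49 - 66) = 10*(-17) = -170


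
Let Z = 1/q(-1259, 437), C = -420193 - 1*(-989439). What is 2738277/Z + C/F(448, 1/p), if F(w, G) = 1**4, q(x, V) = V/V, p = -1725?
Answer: 3307523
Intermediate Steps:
q(x, V) = 1
C = 569246 (C = -420193 + 989439 = 569246)
Z = 1 (Z = 1/1 = 1)
F(w, G) = 1
2738277/Z + C/F(448, 1/p) = 2738277/1 + 569246/1 = 2738277*1 + 569246*1 = 2738277 + 569246 = 3307523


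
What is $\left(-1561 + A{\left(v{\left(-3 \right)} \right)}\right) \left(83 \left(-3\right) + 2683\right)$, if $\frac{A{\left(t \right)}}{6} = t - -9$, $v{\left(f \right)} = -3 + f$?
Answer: $-3755662$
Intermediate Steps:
$A{\left(t \right)} = 54 + 6 t$ ($A{\left(t \right)} = 6 \left(t - -9\right) = 6 \left(t + 9\right) = 6 \left(9 + t\right) = 54 + 6 t$)
$\left(-1561 + A{\left(v{\left(-3 \right)} \right)}\right) \left(83 \left(-3\right) + 2683\right) = \left(-1561 + \left(54 + 6 \left(-3 - 3\right)\right)\right) \left(83 \left(-3\right) + 2683\right) = \left(-1561 + \left(54 + 6 \left(-6\right)\right)\right) \left(-249 + 2683\right) = \left(-1561 + \left(54 - 36\right)\right) 2434 = \left(-1561 + 18\right) 2434 = \left(-1543\right) 2434 = -3755662$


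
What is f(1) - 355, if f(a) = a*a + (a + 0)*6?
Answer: -348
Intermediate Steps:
f(a) = a² + 6*a (f(a) = a² + a*6 = a² + 6*a)
f(1) - 355 = 1*(6 + 1) - 355 = 1*7 - 355 = 7 - 355 = -348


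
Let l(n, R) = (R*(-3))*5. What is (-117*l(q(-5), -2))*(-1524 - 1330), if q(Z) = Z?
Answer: 10017540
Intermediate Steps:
l(n, R) = -15*R (l(n, R) = -3*R*5 = -15*R)
(-117*l(q(-5), -2))*(-1524 - 1330) = (-(-1755)*(-2))*(-1524 - 1330) = -117*30*(-2854) = -3510*(-2854) = 10017540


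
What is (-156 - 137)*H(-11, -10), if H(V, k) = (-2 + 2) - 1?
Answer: 293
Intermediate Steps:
H(V, k) = -1 (H(V, k) = 0 - 1 = -1)
(-156 - 137)*H(-11, -10) = (-156 - 137)*(-1) = -293*(-1) = 293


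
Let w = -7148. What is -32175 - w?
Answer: -25027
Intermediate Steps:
-32175 - w = -32175 - 1*(-7148) = -32175 + 7148 = -25027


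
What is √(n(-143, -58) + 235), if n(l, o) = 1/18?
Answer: √8462/6 ≈ 15.332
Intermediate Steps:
n(l, o) = 1/18
√(n(-143, -58) + 235) = √(1/18 + 235) = √(4231/18) = √8462/6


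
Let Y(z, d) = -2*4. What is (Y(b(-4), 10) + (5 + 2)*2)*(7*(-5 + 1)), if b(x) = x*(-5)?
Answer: -168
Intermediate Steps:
b(x) = -5*x
Y(z, d) = -8
(Y(b(-4), 10) + (5 + 2)*2)*(7*(-5 + 1)) = (-8 + (5 + 2)*2)*(7*(-5 + 1)) = (-8 + 7*2)*(7*(-4)) = (-8 + 14)*(-28) = 6*(-28) = -168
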